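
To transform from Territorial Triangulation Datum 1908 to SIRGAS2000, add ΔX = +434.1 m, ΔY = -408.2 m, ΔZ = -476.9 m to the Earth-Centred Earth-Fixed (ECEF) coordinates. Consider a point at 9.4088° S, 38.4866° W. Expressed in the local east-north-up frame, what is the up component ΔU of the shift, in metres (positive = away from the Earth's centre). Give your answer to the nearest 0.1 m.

The local up (radial) axis is (cos φ cos λ, cos φ sin λ, sin φ), giving ΔU = 335.222 + 250.618 + 77.962 = 663.80 m.

ΔU = 663.8 m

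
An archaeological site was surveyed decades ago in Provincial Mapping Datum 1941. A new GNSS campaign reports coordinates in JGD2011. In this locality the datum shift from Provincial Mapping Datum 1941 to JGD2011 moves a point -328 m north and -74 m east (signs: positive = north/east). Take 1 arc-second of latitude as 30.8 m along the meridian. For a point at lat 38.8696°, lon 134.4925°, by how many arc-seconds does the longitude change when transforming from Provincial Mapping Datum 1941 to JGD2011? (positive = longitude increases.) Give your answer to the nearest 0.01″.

Δλ = -3.09″

At latitude 38.8696°, cos φ = 0.778576.
1″ of longitude at this latitude = 30.80 × cos φ = 23.9801 m, so Δλ = -74.0 / 23.9801 = -3.086″.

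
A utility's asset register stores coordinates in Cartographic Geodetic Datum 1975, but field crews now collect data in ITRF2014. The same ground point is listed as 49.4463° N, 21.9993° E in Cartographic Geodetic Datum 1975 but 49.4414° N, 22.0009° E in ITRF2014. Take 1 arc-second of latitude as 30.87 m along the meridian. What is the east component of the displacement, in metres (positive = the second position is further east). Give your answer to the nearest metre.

Δφ = 49.4414° − 49.4463° = -0.0049°; Δλ = 22.0009° − 21.9993° = +0.0016°.
1° of latitude = 3600 × 30.87 = 111132 m.
ΔN = Δφ × 111132 = -544.5 m; ΔE = Δλ × 111132 × cos(49.4463°) = +0.0016 × 111132 × 0.650160 = 115.6 m.

ΔE = 116 m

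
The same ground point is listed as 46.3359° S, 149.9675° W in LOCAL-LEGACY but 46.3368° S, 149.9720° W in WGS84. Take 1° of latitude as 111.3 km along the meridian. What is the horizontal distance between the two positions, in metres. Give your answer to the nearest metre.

360 m

Δφ = -46.3368° − -46.3359° = -0.0009°; Δλ = -149.9720° − -149.9675° = -0.0045°.
ΔN = Δφ × 111300 = -100.2 m; ΔE = Δλ × 111300 × cos(-46.3359°) = -0.0045 × 111300 × 0.690429 = -345.8 m.
Distance = √(ΔE² + ΔN²) = √((-345.8)² + (-100.2)²) = 360.0 m.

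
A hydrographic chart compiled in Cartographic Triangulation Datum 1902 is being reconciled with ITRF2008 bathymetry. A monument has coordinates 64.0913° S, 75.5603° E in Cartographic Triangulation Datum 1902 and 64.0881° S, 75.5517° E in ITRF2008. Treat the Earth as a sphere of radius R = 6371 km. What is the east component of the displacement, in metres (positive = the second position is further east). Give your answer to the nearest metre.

ΔE = -418 m

Δφ = -64.0881° − -64.0913° = +0.0032°; Δλ = 75.5517° − 75.5603° = -0.0086°.
1° along a meridian = πR/180 = 111195 m.
ΔN = Δφ × 111195 = 355.8 m; ΔE = Δλ × 111195 × cos(-64.0913°) = -0.0086 × 111195 × 0.436938 = -417.8 m.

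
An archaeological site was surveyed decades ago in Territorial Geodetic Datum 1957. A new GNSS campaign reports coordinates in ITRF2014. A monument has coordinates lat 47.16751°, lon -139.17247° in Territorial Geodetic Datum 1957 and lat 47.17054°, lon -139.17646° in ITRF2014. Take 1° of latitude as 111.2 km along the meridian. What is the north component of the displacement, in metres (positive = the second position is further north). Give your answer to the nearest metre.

Δφ = 47.17054° − 47.16751° = +0.00303°; Δλ = -139.17646° − -139.17247° = -0.00399°.
ΔN = Δφ × 111200 = 336.9 m; ΔE = Δλ × 111200 × cos(47.16751°) = -0.00399 × 111200 × 0.679857 = -301.6 m.

ΔN = 337 m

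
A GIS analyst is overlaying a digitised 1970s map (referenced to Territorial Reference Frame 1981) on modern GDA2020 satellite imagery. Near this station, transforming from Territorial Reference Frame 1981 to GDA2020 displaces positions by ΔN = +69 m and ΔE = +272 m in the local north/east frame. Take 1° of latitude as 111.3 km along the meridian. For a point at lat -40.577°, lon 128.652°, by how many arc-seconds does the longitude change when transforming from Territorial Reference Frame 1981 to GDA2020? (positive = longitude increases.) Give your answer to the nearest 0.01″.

At latitude -40.577°, cos φ = 0.759532.
1° of longitude at this latitude = 111.3 × cos φ = 84.54 km, so Δλ = 272.0 / 84536.0 = 0.0032176° = 11.583″.

Δλ = 11.58″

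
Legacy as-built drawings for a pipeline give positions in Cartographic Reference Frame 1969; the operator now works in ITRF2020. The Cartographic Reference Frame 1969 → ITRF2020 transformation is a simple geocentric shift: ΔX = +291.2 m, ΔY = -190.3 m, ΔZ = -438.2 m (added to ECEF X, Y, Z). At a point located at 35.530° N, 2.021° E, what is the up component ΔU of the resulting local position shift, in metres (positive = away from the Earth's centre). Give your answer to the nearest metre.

At φ = 35.530°, λ = 2.021°: sin φ = 0.581129, cos φ = 0.813811, sin λ = 0.035266, cos λ = 0.999378.
ΔU = cos φ cos λ·ΔX + cos φ sin λ·ΔY + sin φ·ΔZ = (0.813811)(0.999378)(291.2) + (0.813811)(0.035266)(-190.3) + (0.581129)(-438.2) = -23.28 m.

ΔU = -23 m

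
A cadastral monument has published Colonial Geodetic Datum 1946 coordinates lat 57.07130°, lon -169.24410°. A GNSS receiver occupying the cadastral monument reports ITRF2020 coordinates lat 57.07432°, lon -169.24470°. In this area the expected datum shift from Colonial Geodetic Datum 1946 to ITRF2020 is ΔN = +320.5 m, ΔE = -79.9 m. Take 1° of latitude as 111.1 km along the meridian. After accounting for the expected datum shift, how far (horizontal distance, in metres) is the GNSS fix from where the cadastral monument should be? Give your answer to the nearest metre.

Observed coordinate differences: Δφ = +0.00302°, Δλ = -0.00060°.
Converting to metres (1° lat = 111100 m, cos φ = 0.543595): observed ΔN = 335.5 m, observed ΔE = -36.2 m.
Subtracting the expected shift leaves a residual of 335.5 − (320.5) = 15.0 m north and -36.2 − (-79.9) = 43.7 m east.
Residual distance = √(15.0² + 43.7²) = 46.2 m.

46 m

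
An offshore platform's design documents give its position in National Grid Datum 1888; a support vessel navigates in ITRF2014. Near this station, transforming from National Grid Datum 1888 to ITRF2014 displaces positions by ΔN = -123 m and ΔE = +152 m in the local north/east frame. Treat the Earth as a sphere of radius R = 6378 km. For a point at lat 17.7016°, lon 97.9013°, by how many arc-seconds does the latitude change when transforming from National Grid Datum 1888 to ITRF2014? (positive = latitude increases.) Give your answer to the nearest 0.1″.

On a sphere of radius R, 1 rad of latitude = R, so Δφ = ΔN / R = -123.0 / 6378000 = -1.9285e-05 rad = -3.978″.

Δφ = -4.0″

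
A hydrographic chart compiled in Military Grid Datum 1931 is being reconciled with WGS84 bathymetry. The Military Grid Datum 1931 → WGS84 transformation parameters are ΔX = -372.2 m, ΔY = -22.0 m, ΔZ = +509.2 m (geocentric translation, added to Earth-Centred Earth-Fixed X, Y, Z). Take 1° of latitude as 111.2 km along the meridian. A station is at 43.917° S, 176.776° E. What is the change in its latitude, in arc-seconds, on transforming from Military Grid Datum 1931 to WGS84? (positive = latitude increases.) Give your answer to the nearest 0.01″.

Δφ = 20.19″

sin φ = -0.693616, cos φ = 0.720345, sin λ = 0.056240, cos λ = -0.998417.
North component: ΔN = −sin φ cos λ·ΔX − sin φ sin λ·ΔY + cos φ·ΔZ = −(-0.693616)(-0.998417)(-372.2) − (-0.693616)(0.056240)(-22.0) + (0.720345)(509.2) = 623.70 m.
1° of latitude spans 111200 m, so Δφ = 623.70 / 111200 × 3600 = 20.192″.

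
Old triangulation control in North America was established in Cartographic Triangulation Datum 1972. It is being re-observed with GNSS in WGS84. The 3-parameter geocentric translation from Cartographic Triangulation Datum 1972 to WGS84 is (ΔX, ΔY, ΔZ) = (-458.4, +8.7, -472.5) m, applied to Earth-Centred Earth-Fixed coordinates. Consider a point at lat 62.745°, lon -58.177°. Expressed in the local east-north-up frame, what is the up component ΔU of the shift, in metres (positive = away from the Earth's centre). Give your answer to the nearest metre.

ΔU = -534 m

The local up (radial) axis is (cos φ cos λ, cos φ sin λ, sin φ), giving ΔU = -110.693 − 3.385 − 420.042 = -534.12 m.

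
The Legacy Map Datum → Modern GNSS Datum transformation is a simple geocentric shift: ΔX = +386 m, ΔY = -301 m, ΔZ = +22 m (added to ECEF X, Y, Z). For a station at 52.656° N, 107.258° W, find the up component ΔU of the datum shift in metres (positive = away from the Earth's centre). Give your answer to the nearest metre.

ΔU = 122 m

The local up (radial) axis is (cos φ cos λ, cos φ sin λ, sin φ), giving ΔU = -69.466 + 174.366 + 17.490 = 122.39 m.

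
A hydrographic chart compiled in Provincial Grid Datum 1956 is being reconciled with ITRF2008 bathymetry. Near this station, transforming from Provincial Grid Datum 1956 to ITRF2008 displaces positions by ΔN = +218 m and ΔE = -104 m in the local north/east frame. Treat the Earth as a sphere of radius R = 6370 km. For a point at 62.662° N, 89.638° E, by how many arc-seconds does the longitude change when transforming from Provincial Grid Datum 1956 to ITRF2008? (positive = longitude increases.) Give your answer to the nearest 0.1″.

Δλ = -7.3″

At latitude 62.662°, cos φ = 0.459239.
One radian of longitude at latitude φ spans R cos φ, so Δλ = ΔE / (R cos φ) = -104.0 / (6370000 × 0.459239) = -3.5551e-05 rad = -7.333″.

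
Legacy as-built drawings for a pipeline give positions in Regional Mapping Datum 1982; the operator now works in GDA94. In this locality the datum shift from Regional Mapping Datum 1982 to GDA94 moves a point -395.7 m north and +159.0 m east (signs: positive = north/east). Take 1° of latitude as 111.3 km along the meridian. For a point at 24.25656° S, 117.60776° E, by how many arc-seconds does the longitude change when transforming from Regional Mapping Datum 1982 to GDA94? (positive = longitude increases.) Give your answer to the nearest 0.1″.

Δλ = 5.6″

At latitude -24.25656°, cos φ = 0.911715.
1° of longitude at this latitude = 111.3 × cos φ = 101.47 km, so Δλ = 159.0 / 101473.9 = 0.0015669° = 5.641″.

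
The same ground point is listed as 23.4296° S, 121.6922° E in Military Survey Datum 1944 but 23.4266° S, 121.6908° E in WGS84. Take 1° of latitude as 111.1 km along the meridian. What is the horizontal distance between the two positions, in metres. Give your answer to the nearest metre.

Δφ = -23.4266° − -23.4296° = +0.0030°; Δλ = 121.6908° − 121.6922° = -0.0014°.
ΔN = Δφ × 111100 = 333.3 m; ΔE = Δλ × 111100 × cos(-23.4296°) = -0.0014 × 111100 × 0.917549 = -142.7 m.
Distance = √(ΔE² + ΔN²) = √((-142.7)² + 333.3²) = 362.6 m.

363 m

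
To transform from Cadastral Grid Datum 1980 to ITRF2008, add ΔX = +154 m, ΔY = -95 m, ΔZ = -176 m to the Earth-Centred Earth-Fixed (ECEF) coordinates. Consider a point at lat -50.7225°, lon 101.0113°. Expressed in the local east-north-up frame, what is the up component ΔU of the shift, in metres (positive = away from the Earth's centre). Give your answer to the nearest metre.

At φ = -50.7225°, λ = 101.0113°: sin φ = -0.774089, cos φ = 0.633077, sin λ = 0.981590, cos λ = -0.191003.
ΔU = cos φ cos λ·ΔX + cos φ sin λ·ΔY + sin φ·ΔZ = (0.633077)(-0.191003)(154) + (0.633077)(0.981590)(-95) + (-0.774089)(-176) = 58.58 m.

ΔU = 59 m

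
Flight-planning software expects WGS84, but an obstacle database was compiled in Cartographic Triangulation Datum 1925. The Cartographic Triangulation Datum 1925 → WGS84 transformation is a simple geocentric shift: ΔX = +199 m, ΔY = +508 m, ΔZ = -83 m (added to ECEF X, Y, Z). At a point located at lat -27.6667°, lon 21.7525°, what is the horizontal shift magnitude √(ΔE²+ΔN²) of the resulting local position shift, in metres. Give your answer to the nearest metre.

At φ = -27.6667°, λ = 21.7525°: sin φ = -0.464327, cos φ = 0.885664, sin λ = 0.370598, cos λ = 0.928793.
ΔE = −sin λ·ΔX + cos λ·ΔY = −(0.370598)·(199) + (0.928793)·(508) = 398.08 m.
ΔN = −sin φ cos λ·ΔX − sin φ sin λ·ΔY + cos φ·ΔZ = −(-0.464327)(0.928793)(199) − (-0.464327)(0.370598)(508) + (0.885664)(-83) = 99.73 m.
Horizontal magnitude = √(ΔE² + ΔN²) = √(398.08² + 99.73²) = 410.38 m.

410 m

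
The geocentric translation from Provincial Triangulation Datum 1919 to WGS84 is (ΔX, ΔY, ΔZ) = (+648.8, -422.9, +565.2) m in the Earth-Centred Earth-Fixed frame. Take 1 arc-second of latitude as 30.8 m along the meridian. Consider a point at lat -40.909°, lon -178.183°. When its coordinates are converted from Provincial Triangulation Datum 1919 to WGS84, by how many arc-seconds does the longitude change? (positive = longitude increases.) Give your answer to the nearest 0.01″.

Δλ = 19.04″

sin φ = -0.654860, cos φ = 0.755751, sin λ = -0.031707, cos λ = -0.999497.
East component: ΔE = −sin λ·ΔX + cos λ·ΔY = −(-0.031707)(648.8) + (-0.999497)(-422.9) = 443.26 m.
1° of latitude spans 3600 × 30.80 = 110880 m; at latitude φ, 1° of longitude spans that × cos φ = 83797.6 m, so Δλ = 443.26 / 83797.6 × 3600 = 19.043″.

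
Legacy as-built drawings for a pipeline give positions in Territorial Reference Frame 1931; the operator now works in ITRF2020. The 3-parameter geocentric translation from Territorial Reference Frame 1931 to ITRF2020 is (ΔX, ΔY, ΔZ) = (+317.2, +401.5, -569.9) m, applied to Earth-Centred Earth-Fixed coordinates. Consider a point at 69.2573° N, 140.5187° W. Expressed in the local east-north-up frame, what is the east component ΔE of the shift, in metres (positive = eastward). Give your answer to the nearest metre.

At φ = 69.2573°, λ = -140.5187°: sin φ = 0.935180, cos φ = 0.354172, sin λ = -0.635826, cos λ = -0.771832.
ΔE = −sin λ·ΔX + cos λ·ΔY = −(-0.635826)·(317.2) + (-0.771832)·(401.5) = -108.21 m.

ΔE = -108 m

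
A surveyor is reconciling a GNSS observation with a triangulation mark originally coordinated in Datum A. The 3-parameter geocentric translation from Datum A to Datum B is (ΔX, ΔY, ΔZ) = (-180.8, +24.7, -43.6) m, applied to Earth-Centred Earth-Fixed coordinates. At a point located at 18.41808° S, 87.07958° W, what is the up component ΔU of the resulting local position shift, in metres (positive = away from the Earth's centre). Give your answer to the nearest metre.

The local up (radial) axis is (cos φ cos λ, cos φ sin λ, sin φ), giving ΔU = -8.740 − 23.404 + 13.775 = -18.37 m.

ΔU = -18 m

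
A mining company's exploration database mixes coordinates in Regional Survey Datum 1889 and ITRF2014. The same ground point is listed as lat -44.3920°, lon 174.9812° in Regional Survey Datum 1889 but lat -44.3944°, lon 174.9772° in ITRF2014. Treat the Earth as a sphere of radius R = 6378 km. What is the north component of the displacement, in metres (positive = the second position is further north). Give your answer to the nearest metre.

Δφ = -44.3944° − -44.3920° = -0.0024°; Δλ = 174.9772° − 174.9812° = -0.0040°.
1° along a meridian = πR/180 = 111317 m.
ΔN = Δφ × 111317 = -267.2 m; ΔE = Δλ × 111317 × cos(-44.3920°) = -0.0040 × 111317 × 0.714570 = -318.2 m.

ΔN = -267 m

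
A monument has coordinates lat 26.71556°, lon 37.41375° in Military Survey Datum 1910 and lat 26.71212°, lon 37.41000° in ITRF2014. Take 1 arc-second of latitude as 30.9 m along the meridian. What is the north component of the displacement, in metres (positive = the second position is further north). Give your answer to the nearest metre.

Δφ = 26.71212° − 26.71556° = -0.00344°; Δλ = 37.41000° − 37.41375° = -0.00375°.
1° of latitude = 3600 × 30.90 = 111240 m.
ΔN = Δφ × 111240 = -382.7 m; ΔE = Δλ × 111240 × cos(26.71556°) = -0.00375 × 111240 × 0.893249 = -372.6 m.

ΔN = -383 m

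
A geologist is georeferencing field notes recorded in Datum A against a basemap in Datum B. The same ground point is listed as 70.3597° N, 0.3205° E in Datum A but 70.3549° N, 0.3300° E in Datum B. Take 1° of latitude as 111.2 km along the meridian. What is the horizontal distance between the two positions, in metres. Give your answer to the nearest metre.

Δφ = 70.3549° − 70.3597° = -0.0048°; Δλ = 0.3300° − 0.3205° = +0.0095°.
ΔN = Δφ × 111200 = -533.8 m; ΔE = Δλ × 111200 × cos(70.3597°) = +0.0095 × 111200 × 0.336114 = 355.1 m.
Distance = √(ΔE² + ΔN²) = √(355.1² + (-533.8)²) = 641.1 m.

641 m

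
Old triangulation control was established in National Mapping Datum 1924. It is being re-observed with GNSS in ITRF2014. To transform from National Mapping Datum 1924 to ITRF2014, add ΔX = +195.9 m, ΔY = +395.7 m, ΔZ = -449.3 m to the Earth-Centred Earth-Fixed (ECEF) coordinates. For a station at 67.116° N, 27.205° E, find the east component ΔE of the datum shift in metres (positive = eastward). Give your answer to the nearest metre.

At φ = 67.116°, λ = 27.205°: sin φ = 0.921294, cos φ = 0.388867, sin λ = 0.457176, cos λ = 0.889376.
ΔE = −sin λ·ΔX + cos λ·ΔY = −(0.457176)·(195.9) + (0.889376)·(395.7) = 262.37 m.

ΔE = 262 m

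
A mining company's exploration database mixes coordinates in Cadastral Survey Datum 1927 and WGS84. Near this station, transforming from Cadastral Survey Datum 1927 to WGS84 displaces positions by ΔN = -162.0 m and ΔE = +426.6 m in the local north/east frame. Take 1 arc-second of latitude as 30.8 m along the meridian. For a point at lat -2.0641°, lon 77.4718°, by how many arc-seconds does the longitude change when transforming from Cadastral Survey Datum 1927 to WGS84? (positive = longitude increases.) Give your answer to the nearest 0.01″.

At latitude -2.0641°, cos φ = 0.999351.
1″ of longitude at this latitude = 30.80 × cos φ = 30.7800 m, so Δλ = 426.6 / 30.7800 = 13.860″.

Δλ = 13.86″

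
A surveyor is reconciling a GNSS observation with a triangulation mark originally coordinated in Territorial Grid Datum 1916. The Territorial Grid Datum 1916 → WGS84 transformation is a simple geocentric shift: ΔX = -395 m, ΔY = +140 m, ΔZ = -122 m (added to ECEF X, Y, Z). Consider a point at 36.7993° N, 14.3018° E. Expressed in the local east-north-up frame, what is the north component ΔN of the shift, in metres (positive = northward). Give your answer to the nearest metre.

ΔN = 111 m

The local north axis is (−sin φ cos λ, −sin φ sin λ, cos φ), giving ΔN = 229.277 − 20.716 − 97.690 = 110.87 m.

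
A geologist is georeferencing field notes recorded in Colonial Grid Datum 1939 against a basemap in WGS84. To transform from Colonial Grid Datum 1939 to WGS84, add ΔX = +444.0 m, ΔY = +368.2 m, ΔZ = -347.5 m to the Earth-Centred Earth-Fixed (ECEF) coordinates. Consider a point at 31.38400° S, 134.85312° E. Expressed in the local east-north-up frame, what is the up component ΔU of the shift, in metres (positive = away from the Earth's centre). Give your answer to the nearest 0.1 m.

ΔU = 136.5 m

The local up (radial) axis is (cos φ cos λ, cos φ sin λ, sin φ), giving ΔU = -267.335 + 222.835 + 180.968 = 136.47 m.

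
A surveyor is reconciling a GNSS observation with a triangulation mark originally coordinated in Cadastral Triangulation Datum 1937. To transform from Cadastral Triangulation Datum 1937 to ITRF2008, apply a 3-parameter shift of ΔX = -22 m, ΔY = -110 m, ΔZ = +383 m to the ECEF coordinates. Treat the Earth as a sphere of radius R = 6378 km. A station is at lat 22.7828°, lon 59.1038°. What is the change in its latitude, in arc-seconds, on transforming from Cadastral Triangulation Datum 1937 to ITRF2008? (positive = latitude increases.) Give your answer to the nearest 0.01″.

sin φ = 0.387239, cos φ = 0.921979, sin λ = 0.858099, cos λ = 0.513484.
North component: ΔN = −sin φ cos λ·ΔX − sin φ sin λ·ΔY + cos φ·ΔZ = −(0.387239)(0.513484)(-22) − (0.387239)(0.858099)(-110) + (0.921979)(383) = 394.04 m.
1° of latitude spans πR/180 = 111317 m, so Δφ = 394.04 / 111317 × 3600 = 12.743″.

Δφ = 12.74″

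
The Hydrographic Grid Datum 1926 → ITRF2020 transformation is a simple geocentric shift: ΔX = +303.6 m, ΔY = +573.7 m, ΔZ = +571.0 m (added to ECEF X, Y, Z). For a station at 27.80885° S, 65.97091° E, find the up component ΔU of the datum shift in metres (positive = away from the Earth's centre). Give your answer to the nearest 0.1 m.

The local up (radial) axis is (cos φ cos λ, cos φ sin λ, sin φ), giving ΔU = 109.348 + 463.467 − 266.385 = 306.43 m.

ΔU = 306.4 m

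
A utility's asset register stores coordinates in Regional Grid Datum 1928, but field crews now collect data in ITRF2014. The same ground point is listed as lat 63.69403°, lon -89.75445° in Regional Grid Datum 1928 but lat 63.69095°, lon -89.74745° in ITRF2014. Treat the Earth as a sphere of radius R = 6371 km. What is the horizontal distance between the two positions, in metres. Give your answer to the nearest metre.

Δφ = 63.69095° − 63.69403° = -0.00308°; Δλ = -89.74745° − -89.75445° = +0.00700°.
1° along a meridian = πR/180 = 111195 m.
ΔN = Δφ × 111195 = -342.5 m; ΔE = Δλ × 111195 × cos(63.69403°) = +0.00700 × 111195 × 0.443165 = 344.9 m.
Distance = √(ΔE² + ΔN²) = √(344.9² + (-342.5)²) = 486.1 m.

486 m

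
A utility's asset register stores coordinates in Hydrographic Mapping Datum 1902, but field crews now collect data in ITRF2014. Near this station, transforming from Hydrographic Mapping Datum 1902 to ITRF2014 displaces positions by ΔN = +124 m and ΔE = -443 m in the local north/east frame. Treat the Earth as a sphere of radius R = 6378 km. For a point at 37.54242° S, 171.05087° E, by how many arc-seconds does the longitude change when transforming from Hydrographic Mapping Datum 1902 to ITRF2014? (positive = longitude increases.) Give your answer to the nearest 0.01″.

Δλ = -18.07″

At latitude -37.54242°, cos φ = 0.792902.
One radian of longitude at latitude φ spans R cos φ, so Δλ = ΔE / (R cos φ) = -443.0 / (6378000 × 0.792902) = -8.7599e-05 rad = -18.069″.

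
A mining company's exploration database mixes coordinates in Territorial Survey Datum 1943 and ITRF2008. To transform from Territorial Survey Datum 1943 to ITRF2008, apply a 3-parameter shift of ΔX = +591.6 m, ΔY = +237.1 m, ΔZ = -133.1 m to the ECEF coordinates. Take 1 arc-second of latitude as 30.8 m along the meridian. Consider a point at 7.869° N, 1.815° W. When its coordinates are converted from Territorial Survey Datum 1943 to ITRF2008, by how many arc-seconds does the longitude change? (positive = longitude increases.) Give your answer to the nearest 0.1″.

Δλ = 8.4″

sin φ = 0.136909, cos φ = 0.990584, sin λ = -0.031672, cos λ = 0.999498.
East component: ΔE = −sin λ·ΔX + cos λ·ΔY = −(-0.031672)(591.6) + (0.999498)(237.1) = 255.72 m.
1° of latitude spans 3600 × 30.80 = 110880 m; at latitude φ, 1° of longitude spans that × cos φ = 109835.9 m, so Δλ = 255.72 / 109835.9 × 3600 = 8.381″.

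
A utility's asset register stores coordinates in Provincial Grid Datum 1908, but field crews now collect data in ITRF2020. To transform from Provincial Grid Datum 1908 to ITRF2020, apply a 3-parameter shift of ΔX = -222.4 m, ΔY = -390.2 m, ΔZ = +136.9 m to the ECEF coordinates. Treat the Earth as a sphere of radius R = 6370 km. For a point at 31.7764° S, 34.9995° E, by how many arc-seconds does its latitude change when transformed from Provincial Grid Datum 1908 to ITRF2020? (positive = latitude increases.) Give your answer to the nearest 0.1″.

Δφ = -3.2″

sin φ = -0.526606, cos φ = 0.850110, sin λ = 0.573569, cos λ = 0.819157.
North component: ΔN = −sin φ cos λ·ΔX − sin φ sin λ·ΔY + cos φ·ΔZ = −(-0.526606)(0.819157)(-222.4) − (-0.526606)(0.573569)(-390.2) + (0.850110)(136.9) = -97.42 m.
1° of latitude spans πR/180 = 111177 m, so Δφ = -97.42 / 111177 × 3600 = -3.154″.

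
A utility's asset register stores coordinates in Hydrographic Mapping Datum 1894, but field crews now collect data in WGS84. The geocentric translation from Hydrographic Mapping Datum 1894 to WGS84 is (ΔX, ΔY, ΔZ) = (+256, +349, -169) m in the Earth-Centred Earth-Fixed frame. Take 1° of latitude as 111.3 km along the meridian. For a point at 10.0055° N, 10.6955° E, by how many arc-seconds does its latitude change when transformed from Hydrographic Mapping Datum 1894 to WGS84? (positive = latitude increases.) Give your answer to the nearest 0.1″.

sin φ = 0.173743, cos φ = 0.984791, sin λ = 0.185589, cos λ = 0.982627.
North component: ΔN = −sin φ cos λ·ΔX − sin φ sin λ·ΔY + cos φ·ΔZ = −(0.173743)(0.982627)(256) − (0.173743)(0.185589)(349) + (0.984791)(-169) = -221.39 m.
1° of latitude spans 111300 m, so Δφ = -221.39 / 111300 × 3600 = -7.161″.

Δφ = -7.2″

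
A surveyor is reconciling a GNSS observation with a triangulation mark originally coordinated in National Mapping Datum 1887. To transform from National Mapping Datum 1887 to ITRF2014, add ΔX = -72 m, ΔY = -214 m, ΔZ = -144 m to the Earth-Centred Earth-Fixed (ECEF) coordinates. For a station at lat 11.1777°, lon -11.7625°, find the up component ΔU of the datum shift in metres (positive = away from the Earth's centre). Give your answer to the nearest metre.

At φ = 11.1777°, λ = -11.7625°: sin φ = 0.193853, cos φ = 0.981031, sin λ = -0.203855, cos λ = 0.979001.
ΔU = cos φ cos λ·ΔX + cos φ sin λ·ΔY + sin φ·ΔZ = (0.981031)(0.979001)(-72) + (0.981031)(-0.203855)(-214) + (0.193853)(-144) = -54.27 m.

ΔU = -54 m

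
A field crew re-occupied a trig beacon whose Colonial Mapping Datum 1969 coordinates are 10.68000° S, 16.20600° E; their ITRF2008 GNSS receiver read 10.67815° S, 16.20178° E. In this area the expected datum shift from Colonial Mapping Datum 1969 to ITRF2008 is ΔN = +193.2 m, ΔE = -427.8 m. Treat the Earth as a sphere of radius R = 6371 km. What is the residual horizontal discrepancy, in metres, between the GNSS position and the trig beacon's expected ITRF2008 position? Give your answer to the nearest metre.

Observed coordinate differences: Δφ = +0.00185°, Δλ = -0.00422°.
Converting to metres (1° lat = 111195 m, cos φ = 0.982678): observed ΔN = 205.7 m, observed ΔE = -461.1 m.
Subtracting the expected shift leaves a residual of 205.7 − (193.2) = 12.5 m north and -461.1 − (-427.8) = -33.3 m east.
Residual distance = √(12.5² + (-33.3)²) = 35.6 m.

36 m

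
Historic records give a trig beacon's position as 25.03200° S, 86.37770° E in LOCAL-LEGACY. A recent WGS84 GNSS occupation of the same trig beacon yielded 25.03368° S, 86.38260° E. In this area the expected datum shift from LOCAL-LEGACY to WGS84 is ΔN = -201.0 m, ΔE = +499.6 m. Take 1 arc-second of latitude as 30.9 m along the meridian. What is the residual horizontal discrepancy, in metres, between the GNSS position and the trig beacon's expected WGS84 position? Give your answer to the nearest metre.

15 m

Observed coordinate differences: Δφ = -0.00168°, Δλ = +0.00490°.
Converting to metres (1° lat = 111240 m, cos φ = 0.906072): observed ΔN = -186.9 m, observed ΔE = 493.9 m.
Subtracting the expected shift leaves a residual of -186.9 − (-201.0) = 14.1 m north and 493.9 − (499.6) = -5.7 m east.
Residual distance = √(14.1² + (-5.7)²) = 15.2 m.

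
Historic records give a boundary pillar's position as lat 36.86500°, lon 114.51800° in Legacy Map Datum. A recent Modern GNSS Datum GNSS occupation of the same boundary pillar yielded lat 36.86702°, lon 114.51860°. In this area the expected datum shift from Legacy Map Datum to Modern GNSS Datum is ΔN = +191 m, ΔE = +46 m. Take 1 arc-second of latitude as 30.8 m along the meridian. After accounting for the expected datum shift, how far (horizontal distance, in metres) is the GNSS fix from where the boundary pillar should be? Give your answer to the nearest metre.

34 m

Observed coordinate differences: Δφ = +0.00202°, Δλ = +0.00060°.
Converting to metres (1° lat = 110880 m, cos φ = 0.800051): observed ΔN = 224.0 m, observed ΔE = 53.2 m.
Subtracting the expected shift leaves a residual of 224.0 − (191) = 33.0 m north and 53.2 − (46) = 7.2 m east.
Residual distance = √(33.0² + 7.2²) = 33.8 m.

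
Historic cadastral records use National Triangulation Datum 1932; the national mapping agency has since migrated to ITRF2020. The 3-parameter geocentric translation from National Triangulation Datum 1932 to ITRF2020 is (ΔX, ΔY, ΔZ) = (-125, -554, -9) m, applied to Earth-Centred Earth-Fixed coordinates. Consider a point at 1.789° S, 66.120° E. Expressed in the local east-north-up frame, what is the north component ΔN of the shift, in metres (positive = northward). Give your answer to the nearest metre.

The local north axis is (−sin φ cos λ, −sin φ sin λ, cos φ), giving ΔN = -1.580 − 15.815 − 8.996 = -26.39 m.

ΔN = -26 m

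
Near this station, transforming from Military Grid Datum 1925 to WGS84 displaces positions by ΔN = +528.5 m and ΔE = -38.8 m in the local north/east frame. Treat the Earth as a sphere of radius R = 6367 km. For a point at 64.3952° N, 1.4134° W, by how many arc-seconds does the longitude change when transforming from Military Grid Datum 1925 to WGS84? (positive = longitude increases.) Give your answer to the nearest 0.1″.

Δλ = -2.9″

At latitude 64.3952°, cos φ = 0.432161.
One radian of longitude at latitude φ spans R cos φ, so Δλ = ΔE / (R cos φ) = -38.8 / (6367000 × 0.432161) = -1.4101e-05 rad = -2.909″.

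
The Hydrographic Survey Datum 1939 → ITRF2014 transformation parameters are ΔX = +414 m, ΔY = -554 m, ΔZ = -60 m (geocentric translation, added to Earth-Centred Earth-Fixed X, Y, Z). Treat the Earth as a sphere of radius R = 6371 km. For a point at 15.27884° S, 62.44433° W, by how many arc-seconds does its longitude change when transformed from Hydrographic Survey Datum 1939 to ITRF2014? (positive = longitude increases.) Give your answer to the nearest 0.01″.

Δλ = 3.72″

sin φ = -0.263517, cos φ = 0.964655, sin λ = -0.886562, cos λ = 0.462610.
East component: ΔE = −sin λ·ΔX + cos λ·ΔY = −(-0.886562)(414) + (0.462610)(-554) = 110.75 m.
1° of latitude spans πR/180 = 111195 m; at latitude φ, 1° of longitude spans that × cos φ = 107264.7 m, so Δλ = 110.75 / 107264.7 × 3600 = 3.717″.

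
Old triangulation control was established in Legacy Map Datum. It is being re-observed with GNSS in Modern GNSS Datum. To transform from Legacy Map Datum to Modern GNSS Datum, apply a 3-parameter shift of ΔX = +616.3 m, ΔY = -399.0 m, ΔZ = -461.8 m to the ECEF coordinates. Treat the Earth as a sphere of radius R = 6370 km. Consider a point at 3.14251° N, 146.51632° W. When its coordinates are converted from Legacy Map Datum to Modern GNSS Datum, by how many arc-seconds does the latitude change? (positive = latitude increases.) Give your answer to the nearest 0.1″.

Δφ = -14.4″

sin φ = 0.054820, cos φ = 0.998496, sin λ = -0.551699, cos λ = -0.834043.
North component: ΔN = −sin φ cos λ·ΔX − sin φ sin λ·ΔY + cos φ·ΔZ = −(0.054820)(-0.834043)(616.3) − (0.054820)(-0.551699)(-399.0) + (0.998496)(-461.8) = -444.99 m.
1° of latitude spans πR/180 = 111177 m, so Δφ = -444.99 / 111177 × 3600 = -14.409″.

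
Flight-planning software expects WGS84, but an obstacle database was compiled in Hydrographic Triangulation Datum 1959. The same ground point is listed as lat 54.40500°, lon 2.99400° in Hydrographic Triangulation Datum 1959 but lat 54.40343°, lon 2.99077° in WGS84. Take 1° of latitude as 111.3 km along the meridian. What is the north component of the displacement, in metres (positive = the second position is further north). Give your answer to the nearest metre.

Δφ = 54.40343° − 54.40500° = -0.00157°; Δλ = 2.99077° − 2.99400° = -0.00323°.
ΔN = Δφ × 111300 = -174.7 m; ΔE = Δλ × 111300 × cos(54.40500°) = -0.00323 × 111300 × 0.582052 = -209.2 m.

ΔN = -175 m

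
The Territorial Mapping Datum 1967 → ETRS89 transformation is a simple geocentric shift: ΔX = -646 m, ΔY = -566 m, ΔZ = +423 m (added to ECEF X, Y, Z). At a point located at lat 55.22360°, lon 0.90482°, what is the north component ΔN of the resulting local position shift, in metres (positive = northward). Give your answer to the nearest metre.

At φ = 55.22360°, λ = 0.90482°: sin φ = 0.821384, cos φ = 0.570375, sin λ = 0.015791, cos λ = 0.999875.
ΔN = −sin φ cos λ·ΔX − sin φ sin λ·ΔY + cos φ·ΔZ = −(0.821384)(0.999875)(-646) − (0.821384)(0.015791)(-566) + (0.570375)(423) = 779.16 m.

ΔN = 779 m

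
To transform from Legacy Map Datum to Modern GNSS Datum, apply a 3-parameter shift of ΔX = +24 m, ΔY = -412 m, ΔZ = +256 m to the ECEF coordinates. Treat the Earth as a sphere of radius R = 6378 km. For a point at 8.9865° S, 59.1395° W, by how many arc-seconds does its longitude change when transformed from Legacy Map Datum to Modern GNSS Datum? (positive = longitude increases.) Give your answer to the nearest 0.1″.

sin φ = -0.156202, cos φ = 0.987725, sin λ = -0.858419, cos λ = 0.512950.
East component: ΔE = −sin λ·ΔX + cos λ·ΔY = −(-0.858419)(24) + (0.512950)(-412) = -190.73 m.
1° of latitude spans πR/180 = 111317 m; at latitude φ, 1° of longitude spans that × cos φ = 109950.7 m, so Δλ = -190.73 / 109950.7 × 3600 = -6.245″.

Δλ = -6.2″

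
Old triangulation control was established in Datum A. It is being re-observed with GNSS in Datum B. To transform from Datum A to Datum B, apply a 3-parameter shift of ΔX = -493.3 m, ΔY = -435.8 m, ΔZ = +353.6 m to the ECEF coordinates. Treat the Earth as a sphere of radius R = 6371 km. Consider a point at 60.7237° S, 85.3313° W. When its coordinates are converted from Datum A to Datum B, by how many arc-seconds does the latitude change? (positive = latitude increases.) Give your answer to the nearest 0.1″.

Δφ = 16.7″

sin φ = -0.872272, cos φ = 0.489022, sin λ = -0.996682, cos λ = 0.081394.
North component: ΔN = −sin φ cos λ·ΔX − sin φ sin λ·ΔY + cos φ·ΔZ = −(-0.872272)(0.081394)(-493.3) − (-0.872272)(-0.996682)(-435.8) + (0.489022)(353.6) = 516.77 m.
1° of latitude spans πR/180 = 111195 m, so Δφ = 516.77 / 111195 × 3600 = 16.731″.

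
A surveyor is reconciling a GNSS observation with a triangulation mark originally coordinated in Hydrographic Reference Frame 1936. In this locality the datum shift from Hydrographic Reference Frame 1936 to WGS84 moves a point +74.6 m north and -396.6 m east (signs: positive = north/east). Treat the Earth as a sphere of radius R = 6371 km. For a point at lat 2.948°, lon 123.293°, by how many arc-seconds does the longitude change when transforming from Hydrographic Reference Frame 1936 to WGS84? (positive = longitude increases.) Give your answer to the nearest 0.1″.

Δλ = -12.9″

At latitude 2.948°, cos φ = 0.998677.
One radian of longitude at latitude φ spans R cos φ, so Δλ = ΔE / (R cos φ) = -396.6 / (6371000 × 0.998677) = -6.2333e-05 rad = -12.857″.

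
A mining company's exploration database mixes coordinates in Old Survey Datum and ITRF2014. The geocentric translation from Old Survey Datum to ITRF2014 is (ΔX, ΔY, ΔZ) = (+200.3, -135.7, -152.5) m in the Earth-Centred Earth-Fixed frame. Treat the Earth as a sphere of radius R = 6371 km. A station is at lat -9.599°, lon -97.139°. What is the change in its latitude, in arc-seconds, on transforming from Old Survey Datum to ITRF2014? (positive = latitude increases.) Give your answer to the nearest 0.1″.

Δφ = -4.3″

sin φ = -0.166752, cos φ = 0.985999, sin λ = -0.992248, cos λ = -0.124277.
North component: ΔN = −sin φ cos λ·ΔX − sin φ sin λ·ΔY + cos φ·ΔZ = −(-0.166752)(-0.124277)(200.3) − (-0.166752)(-0.992248)(-135.7) + (0.985999)(-152.5) = -132.06 m.
1° of latitude spans πR/180 = 111195 m, so Δφ = -132.06 / 111195 × 3600 = -4.276″.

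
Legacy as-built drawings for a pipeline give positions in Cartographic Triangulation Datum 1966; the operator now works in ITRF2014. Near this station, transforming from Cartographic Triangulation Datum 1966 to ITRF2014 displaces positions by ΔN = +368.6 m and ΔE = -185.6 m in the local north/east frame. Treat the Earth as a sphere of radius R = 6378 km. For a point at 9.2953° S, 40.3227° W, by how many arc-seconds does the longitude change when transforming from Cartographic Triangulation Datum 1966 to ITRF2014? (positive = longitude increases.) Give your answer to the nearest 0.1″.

At latitude -9.2953°, cos φ = 0.986869.
One radian of longitude at latitude φ spans R cos φ, so Δλ = ΔE / (R cos φ) = -185.6 / (6378000 × 0.986869) = -2.9487e-05 rad = -6.082″.

Δλ = -6.1″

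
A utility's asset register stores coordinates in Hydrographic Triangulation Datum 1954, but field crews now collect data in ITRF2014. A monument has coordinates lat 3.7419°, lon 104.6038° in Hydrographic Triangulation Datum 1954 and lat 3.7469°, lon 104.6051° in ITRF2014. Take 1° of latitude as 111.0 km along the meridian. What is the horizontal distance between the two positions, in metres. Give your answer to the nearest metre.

Δφ = 3.7469° − 3.7419° = +0.0050°; Δλ = 104.6051° − 104.6038° = +0.0013°.
ΔN = Δφ × 111000 = 555.0 m; ΔE = Δλ × 111000 × cos(3.7419°) = +0.0013 × 111000 × 0.997868 = 144.0 m.
Distance = √(ΔE² + ΔN²) = √(144.0² + 555.0²) = 573.4 m.

573 m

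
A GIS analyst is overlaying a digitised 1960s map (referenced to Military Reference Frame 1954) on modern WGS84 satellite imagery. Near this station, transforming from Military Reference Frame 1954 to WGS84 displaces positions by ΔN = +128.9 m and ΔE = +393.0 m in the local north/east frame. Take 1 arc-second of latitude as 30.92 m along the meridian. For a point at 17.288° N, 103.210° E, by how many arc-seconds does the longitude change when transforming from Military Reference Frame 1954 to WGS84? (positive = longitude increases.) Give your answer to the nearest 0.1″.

At latitude 17.288°, cos φ = 0.954823.
1″ of longitude at this latitude = 30.92 × cos φ = 29.5231 m, so Δλ = 393.0 / 29.5231 = 13.312″.

Δλ = 13.3″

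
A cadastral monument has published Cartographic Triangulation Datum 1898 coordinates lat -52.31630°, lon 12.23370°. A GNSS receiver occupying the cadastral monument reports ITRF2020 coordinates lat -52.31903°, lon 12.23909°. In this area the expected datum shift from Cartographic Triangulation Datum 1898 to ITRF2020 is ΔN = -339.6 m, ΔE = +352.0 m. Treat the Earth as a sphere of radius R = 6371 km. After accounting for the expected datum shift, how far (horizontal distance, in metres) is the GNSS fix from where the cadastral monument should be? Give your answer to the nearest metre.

Observed coordinate differences: Δφ = -0.00273°, Δλ = +0.00539°.
Converting to metres (1° lat = 111195 m, cos φ = 0.611302): observed ΔN = -303.6 m, observed ΔE = 366.4 m.
Subtracting the expected shift leaves a residual of -303.6 − (-339.6) = 36.0 m north and 366.4 − (352.0) = 14.4 m east.
Residual distance = √(36.0² + 14.4²) = 38.8 m.

39 m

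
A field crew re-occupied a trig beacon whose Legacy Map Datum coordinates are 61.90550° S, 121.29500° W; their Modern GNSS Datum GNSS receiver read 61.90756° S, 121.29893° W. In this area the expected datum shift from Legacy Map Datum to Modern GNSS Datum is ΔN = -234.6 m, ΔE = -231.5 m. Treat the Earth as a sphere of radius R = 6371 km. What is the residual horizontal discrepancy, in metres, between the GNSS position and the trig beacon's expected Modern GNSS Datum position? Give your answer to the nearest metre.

Observed coordinate differences: Δφ = -0.00206°, Δλ = -0.00393°.
Converting to metres (1° lat = 111195 m, cos φ = 0.470927): observed ΔN = -229.1 m, observed ΔE = -205.8 m.
Subtracting the expected shift leaves a residual of -229.1 − (-234.6) = 5.5 m north and -205.8 − (-231.5) = 25.7 m east.
Residual distance = √(5.5² + 25.7²) = 26.3 m.

26 m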